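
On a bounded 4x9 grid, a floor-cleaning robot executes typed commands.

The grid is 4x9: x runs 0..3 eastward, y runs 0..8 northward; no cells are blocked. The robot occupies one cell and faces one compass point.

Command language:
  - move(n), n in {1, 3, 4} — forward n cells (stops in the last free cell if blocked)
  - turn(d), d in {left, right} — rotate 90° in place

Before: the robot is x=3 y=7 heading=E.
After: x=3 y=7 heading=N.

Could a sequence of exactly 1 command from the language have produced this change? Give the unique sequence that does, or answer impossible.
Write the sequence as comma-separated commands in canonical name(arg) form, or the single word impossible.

turn(left)

key: (3,7) unchanged — the single command moves nothing
from: x=3 y=7 heading=E
[1] after turn(left): x=3 y=7 heading=N
uniquely the one of 5 1-step routes that fits.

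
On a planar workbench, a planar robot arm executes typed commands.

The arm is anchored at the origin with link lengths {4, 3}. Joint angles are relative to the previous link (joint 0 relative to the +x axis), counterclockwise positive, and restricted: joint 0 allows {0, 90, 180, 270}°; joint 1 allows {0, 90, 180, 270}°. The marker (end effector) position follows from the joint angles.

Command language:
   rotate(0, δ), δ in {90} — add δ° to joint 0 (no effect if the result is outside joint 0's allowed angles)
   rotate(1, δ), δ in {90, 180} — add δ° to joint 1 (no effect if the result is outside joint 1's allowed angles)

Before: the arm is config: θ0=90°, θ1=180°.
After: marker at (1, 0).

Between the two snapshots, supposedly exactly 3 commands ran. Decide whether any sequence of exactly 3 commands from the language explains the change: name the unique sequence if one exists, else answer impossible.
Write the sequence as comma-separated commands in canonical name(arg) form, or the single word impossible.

begin: config: θ0=90°, θ1=180°
step 1 (rotate(0, 90)): config: θ0=180°, θ1=180°
step 2 (rotate(0, 90)): config: θ0=270°, θ1=180°
step 3 (rotate(0, 90)): config: θ0=0°, θ1=180°
all 27 alternatives checked — unique.

rotate(0, 90), rotate(0, 90), rotate(0, 90)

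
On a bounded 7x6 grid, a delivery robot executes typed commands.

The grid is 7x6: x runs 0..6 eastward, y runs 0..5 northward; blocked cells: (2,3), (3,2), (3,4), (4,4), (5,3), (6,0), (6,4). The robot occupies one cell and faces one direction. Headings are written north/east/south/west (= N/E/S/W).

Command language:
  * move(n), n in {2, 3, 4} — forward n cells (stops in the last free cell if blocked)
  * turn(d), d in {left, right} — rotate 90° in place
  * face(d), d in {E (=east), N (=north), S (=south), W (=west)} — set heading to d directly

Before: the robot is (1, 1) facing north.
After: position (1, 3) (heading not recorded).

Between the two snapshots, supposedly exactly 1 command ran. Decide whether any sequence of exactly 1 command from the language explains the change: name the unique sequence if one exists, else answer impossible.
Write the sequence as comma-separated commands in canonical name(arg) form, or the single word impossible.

from: (1, 1) facing north
1. move(2) → (1, 3) facing north
uniquely the one of 9 1-step routes that fits.

move(2)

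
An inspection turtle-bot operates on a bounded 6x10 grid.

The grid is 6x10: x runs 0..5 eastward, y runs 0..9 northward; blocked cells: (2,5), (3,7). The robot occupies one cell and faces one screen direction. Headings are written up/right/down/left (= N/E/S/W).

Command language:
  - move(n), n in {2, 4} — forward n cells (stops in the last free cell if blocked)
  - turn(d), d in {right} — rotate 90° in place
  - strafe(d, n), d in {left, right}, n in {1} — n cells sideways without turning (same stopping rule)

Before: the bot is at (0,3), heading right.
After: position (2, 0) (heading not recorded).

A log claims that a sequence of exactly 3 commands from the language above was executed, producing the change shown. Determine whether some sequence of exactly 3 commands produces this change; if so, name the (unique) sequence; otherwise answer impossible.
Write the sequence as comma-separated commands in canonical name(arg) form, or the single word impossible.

move(2), turn(right), move(4)

key: move(4) runs into the grid edge before its full distance
begin: at (0,3), heading right
1. move(2) → at (2,3), heading right
2. turn(right) → at (2,3), heading down
3. move(4) → at (2,0), heading down
no rival 3-sequence matches.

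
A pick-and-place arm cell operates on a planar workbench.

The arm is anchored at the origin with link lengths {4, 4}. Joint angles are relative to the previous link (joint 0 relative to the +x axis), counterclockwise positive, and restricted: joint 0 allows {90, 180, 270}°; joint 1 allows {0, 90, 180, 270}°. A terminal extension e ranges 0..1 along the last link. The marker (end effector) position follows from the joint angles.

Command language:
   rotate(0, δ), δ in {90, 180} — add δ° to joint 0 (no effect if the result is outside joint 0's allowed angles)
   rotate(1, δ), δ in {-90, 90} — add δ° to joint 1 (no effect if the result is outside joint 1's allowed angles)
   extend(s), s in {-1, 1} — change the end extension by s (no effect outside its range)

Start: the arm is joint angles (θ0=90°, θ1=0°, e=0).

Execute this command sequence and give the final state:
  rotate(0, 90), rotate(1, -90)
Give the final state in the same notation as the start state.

begin: joint angles (θ0=90°, θ1=0°, e=0)
step 1 (rotate(0, 90)): joint angles (θ0=180°, θ1=0°, e=0)
step 2 (rotate(1, -90)): joint angles (θ0=180°, θ1=270°, e=0)

joint angles (θ0=180°, θ1=270°, e=0)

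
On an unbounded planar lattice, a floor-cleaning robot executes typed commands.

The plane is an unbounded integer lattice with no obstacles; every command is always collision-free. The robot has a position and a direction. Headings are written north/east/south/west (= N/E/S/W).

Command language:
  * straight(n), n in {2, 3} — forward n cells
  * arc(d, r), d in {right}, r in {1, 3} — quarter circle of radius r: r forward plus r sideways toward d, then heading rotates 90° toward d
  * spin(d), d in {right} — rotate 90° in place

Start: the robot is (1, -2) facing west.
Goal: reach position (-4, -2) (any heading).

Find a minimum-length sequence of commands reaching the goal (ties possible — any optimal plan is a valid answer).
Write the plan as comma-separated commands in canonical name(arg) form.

begin: (1, -2) facing west
1. straight(2) → (-1, -2) facing west
2. straight(3) → (-4, -2) facing west
nothing shorter than 2 reaches the goal.

straight(2), straight(3)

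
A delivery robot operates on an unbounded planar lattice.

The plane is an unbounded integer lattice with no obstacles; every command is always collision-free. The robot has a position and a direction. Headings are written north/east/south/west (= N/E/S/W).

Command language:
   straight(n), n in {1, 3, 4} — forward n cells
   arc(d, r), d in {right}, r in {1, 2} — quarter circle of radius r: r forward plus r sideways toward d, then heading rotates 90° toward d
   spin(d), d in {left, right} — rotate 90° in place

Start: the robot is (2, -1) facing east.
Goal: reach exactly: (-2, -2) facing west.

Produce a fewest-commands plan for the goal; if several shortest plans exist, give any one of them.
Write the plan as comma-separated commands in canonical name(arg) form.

spin(right), arc(right, 1), straight(3)

initial: (2, -1) facing east
step 1 (spin(right)): (2, -1) facing south
step 2 (arc(right, 1)): (1, -2) facing west
step 3 (straight(3)): (-2, -2) facing west
minimal: 3 command(s), checked below 3.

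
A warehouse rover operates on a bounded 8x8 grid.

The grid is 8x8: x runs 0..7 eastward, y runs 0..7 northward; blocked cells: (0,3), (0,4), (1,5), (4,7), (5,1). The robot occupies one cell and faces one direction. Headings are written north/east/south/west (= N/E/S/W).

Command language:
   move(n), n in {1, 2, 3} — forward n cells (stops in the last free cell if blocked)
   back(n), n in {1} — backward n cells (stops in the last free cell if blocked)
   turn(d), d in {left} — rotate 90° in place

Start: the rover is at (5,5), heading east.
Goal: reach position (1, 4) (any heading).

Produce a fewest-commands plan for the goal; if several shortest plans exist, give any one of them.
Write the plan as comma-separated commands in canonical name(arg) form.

back(1), turn(left), back(1), turn(left), move(3)

start: at (5,5), heading east
1. back(1) → at (4,5), heading east
2. turn(left) → at (4,5), heading north
3. back(1) → at (4,4), heading north
4. turn(left) → at (4,4), heading west
5. move(3) → at (1,4), heading west
no 4-step plan works, so 5 is optimal.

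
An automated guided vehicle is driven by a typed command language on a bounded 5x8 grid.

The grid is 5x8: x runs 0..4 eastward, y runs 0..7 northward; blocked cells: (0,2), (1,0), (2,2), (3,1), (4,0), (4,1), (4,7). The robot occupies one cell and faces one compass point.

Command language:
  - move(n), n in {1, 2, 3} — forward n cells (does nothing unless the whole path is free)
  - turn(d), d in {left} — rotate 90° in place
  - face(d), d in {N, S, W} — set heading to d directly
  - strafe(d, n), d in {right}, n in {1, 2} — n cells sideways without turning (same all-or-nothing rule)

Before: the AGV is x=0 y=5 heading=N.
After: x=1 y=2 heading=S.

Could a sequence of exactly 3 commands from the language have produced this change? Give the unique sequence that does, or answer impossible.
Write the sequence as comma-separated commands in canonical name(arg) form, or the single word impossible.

key: position moved to (1,2) AND the heading swung to S — translation plus rotation needed
start: x=0 y=5 heading=N
t=1 strafe(right, 1) ⇒ x=1 y=5 heading=N
t=2 face(S) ⇒ x=1 y=5 heading=S
t=3 move(3) ⇒ x=1 y=2 heading=S
uniquely the one of 729 3-step routes that fits.

strafe(right, 1), face(S), move(3)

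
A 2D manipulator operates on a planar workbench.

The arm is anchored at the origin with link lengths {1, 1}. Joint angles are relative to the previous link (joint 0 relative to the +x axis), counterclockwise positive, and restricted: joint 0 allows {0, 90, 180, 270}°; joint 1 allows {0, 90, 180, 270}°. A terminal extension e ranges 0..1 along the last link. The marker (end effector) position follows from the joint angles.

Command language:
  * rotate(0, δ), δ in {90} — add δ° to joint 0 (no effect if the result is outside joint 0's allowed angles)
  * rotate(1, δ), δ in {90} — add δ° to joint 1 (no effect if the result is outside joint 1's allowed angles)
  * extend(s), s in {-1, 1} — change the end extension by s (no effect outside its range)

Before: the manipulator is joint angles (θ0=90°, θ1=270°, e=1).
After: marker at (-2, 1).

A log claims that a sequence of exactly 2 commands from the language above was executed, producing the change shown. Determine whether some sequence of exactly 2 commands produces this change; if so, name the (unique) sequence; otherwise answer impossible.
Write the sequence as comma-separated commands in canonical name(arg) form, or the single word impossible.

start: joint angles (θ0=90°, θ1=270°, e=1)
step 1 (rotate(1, 90)): joint angles (θ0=90°, θ1=0°, e=1)
step 2 (rotate(1, 90)): joint angles (θ0=90°, θ1=90°, e=1)
uniquely the one of 16 2-step routes that fits.

rotate(1, 90), rotate(1, 90)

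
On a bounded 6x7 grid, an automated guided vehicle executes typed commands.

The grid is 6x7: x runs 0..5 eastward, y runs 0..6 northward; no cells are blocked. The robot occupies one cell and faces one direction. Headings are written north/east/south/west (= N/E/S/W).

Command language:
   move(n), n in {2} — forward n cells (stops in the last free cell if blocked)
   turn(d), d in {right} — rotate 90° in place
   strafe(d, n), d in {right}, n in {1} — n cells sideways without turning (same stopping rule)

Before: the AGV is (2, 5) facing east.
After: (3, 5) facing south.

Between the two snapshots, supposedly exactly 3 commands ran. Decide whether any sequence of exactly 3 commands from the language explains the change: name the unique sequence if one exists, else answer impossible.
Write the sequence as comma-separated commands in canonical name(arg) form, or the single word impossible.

key: order matters: swapping move(2) and strafe(right, 1) lands elsewhere
t0: (2, 5) facing east
step 1 (move(2)): (4, 5) facing east
step 2 (turn(right)): (4, 5) facing south
step 3 (strafe(right, 1)): (3, 5) facing south
all 27 alternatives checked — unique.

move(2), turn(right), strafe(right, 1)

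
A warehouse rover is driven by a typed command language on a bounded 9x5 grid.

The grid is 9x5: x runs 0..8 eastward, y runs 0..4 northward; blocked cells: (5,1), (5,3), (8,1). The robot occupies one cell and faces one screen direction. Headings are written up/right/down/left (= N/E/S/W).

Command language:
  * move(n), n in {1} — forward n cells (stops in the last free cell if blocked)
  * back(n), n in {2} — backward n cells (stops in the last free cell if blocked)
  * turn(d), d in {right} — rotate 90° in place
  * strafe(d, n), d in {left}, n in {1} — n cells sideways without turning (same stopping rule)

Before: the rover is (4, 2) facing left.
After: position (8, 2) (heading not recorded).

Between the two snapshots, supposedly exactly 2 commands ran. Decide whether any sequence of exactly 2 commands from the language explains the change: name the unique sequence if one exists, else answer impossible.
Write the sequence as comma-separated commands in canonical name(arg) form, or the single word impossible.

back(2), back(2)

start: (4, 2) facing left
[1] after back(2): (6, 2) facing left
[2] after back(2): (8, 2) facing left
no rival 2-sequence matches.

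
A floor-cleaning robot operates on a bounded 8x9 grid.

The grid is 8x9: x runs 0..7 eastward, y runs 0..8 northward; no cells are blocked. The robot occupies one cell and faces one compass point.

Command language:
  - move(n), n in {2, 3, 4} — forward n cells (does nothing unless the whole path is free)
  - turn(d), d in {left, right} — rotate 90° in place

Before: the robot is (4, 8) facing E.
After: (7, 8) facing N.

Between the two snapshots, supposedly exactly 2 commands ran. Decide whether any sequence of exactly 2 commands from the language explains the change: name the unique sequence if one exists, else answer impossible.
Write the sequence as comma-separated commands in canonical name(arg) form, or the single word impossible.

key: running turn(left) before move(3) would end elsewhere — order is forced
initial: (4, 8) facing E
step 1 (move(3)): (7, 8) facing E
step 2 (turn(left)): (7, 8) facing N
all 25 alternatives checked — unique.

move(3), turn(left)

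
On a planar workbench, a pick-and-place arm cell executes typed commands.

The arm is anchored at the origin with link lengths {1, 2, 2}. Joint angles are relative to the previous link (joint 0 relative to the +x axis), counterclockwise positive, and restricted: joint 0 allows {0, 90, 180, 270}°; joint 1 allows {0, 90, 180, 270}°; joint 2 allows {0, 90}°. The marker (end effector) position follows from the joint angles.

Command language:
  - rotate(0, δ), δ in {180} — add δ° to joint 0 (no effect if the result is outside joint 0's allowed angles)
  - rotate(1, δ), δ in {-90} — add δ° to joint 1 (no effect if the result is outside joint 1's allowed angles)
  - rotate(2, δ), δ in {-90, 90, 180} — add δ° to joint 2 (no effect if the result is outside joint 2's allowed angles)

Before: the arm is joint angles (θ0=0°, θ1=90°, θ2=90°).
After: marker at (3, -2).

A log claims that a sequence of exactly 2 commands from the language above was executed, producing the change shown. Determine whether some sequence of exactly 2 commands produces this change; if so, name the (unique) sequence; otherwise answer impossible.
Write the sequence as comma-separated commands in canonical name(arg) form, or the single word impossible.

initial: joint angles (θ0=0°, θ1=90°, θ2=90°)
1. rotate(1, -90) → joint angles (θ0=0°, θ1=0°, θ2=90°)
2. rotate(1, -90) → joint angles (θ0=0°, θ1=270°, θ2=90°)
no other 2-command option fits: unique.

rotate(1, -90), rotate(1, -90)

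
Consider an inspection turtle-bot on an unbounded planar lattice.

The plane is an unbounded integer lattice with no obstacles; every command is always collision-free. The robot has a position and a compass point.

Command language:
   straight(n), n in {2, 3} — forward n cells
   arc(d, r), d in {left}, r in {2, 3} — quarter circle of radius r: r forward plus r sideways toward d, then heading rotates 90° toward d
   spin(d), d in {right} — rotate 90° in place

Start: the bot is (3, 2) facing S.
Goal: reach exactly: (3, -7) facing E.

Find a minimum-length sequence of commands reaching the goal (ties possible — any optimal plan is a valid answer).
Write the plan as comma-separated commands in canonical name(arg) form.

start: (3, 2) facing S
[1] after straight(3): (3, -1) facing S
[2] after spin(right): (3, -1) facing W
[3] after arc(left, 3): (0, -4) facing S
[4] after arc(left, 3): (3, -7) facing E
shorter routes all fall short; 4 is best.

straight(3), spin(right), arc(left, 3), arc(left, 3)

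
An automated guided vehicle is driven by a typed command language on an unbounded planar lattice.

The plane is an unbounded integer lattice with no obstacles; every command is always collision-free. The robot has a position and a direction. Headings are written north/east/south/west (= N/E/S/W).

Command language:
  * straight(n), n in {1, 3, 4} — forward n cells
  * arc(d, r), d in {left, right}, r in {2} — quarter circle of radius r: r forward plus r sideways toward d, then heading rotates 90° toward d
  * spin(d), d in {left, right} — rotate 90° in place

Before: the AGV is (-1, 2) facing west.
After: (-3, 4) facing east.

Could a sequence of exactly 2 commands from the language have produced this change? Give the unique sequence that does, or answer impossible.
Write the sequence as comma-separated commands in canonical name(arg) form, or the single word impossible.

arc(right, 2), spin(right)

key: position moved to (-3,4) AND the heading swung to E — translation plus rotation needed
start: (-1, 2) facing west
t=1 arc(right, 2) ⇒ (-3, 4) facing north
t=2 spin(right) ⇒ (-3, 4) facing east
all 49 alternatives checked — unique.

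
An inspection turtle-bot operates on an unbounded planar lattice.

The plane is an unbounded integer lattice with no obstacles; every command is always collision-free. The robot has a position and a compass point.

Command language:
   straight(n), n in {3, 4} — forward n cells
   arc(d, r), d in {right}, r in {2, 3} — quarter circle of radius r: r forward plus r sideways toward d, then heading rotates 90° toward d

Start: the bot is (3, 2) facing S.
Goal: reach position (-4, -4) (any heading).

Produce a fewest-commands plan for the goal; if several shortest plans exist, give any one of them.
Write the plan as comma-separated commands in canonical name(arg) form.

straight(3), arc(right, 3), straight(4)

begin: (3, 2) facing S
1. straight(3) → (3, -1) facing S
2. arc(right, 3) → (0, -4) facing W
3. straight(4) → (-4, -4) facing W
minimal: 3 command(s), checked below 3.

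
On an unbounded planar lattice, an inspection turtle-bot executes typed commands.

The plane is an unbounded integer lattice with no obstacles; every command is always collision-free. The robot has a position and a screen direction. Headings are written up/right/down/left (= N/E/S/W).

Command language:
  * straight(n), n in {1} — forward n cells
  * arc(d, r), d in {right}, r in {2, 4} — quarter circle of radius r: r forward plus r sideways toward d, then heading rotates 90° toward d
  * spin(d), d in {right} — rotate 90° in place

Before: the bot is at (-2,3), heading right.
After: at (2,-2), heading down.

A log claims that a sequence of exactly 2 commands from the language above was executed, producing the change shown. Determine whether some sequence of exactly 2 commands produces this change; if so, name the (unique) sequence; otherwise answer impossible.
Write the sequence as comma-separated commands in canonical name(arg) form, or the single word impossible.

arc(right, 4), straight(1)

key: cell and facing (now S) both changed — the 2 commands mix motion and turning
from: at (-2,3), heading right
step 1 (arc(right, 4)): at (2,-1), heading down
step 2 (straight(1)): at (2,-2), heading down
no rival 2-sequence matches.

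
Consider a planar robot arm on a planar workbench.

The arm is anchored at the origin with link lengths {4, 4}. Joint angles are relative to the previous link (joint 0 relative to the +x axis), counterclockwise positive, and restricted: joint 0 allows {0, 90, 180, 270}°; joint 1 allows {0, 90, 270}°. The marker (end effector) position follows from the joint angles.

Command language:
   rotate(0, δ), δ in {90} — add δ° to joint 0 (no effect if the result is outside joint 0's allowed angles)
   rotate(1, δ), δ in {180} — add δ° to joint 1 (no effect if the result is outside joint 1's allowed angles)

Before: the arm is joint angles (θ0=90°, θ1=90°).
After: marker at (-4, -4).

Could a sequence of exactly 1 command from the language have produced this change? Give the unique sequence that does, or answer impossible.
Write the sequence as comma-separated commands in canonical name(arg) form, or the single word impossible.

t0: joint angles (θ0=90°, θ1=90°)
1. rotate(0, 90) → joint angles (θ0=180°, θ1=90°)
all 2 alternatives checked — unique.

rotate(0, 90)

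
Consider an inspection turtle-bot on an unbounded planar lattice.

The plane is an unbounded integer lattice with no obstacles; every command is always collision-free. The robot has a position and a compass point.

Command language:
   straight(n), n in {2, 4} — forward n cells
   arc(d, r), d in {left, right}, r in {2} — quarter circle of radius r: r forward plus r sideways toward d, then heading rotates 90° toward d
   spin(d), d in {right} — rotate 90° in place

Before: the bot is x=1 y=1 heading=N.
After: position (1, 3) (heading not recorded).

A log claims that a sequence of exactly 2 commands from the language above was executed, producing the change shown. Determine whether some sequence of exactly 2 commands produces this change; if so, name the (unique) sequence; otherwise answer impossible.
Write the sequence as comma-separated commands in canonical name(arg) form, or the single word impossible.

key: order matters: swapping straight(2) and spin(right) lands elsewhere
start: x=1 y=1 heading=N
t=1 straight(2) ⇒ x=1 y=3 heading=N
t=2 spin(right) ⇒ x=1 y=3 heading=E
uniquely the one of 25 2-step routes that fits.

straight(2), spin(right)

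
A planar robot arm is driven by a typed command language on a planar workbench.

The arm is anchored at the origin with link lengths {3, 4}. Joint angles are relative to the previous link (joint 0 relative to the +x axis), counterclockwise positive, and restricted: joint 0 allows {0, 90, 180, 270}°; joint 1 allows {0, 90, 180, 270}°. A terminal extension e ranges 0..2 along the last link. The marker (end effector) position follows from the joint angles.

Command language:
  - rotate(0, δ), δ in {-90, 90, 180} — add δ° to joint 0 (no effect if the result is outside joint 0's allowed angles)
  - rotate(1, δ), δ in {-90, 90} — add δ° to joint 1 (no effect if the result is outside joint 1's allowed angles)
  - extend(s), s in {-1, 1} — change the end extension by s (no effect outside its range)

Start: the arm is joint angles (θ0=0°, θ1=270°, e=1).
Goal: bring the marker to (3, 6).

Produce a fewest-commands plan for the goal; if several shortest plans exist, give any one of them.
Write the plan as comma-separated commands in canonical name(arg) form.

from: joint angles (θ0=0°, θ1=270°, e=1)
1. rotate(1, 90) → joint angles (θ0=0°, θ1=0°, e=1)
2. rotate(1, 90) → joint angles (θ0=0°, θ1=90°, e=1)
3. extend(1) → joint angles (θ0=0°, θ1=90°, e=2)
shorter routes all fall short; 3 is best.

rotate(1, 90), rotate(1, 90), extend(1)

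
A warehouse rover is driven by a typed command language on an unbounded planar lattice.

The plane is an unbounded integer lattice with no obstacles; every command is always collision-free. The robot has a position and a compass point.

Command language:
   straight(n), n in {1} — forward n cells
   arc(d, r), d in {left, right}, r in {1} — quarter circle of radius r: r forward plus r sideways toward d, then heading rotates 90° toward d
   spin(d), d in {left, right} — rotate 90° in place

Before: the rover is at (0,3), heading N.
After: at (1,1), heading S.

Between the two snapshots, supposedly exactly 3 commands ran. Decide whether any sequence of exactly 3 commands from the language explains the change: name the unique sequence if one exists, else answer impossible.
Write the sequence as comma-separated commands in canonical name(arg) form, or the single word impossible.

spin(right), arc(right, 1), straight(1)

key: order matters: swapping spin(right) and straight(1) lands elsewhere
t0: at (0,3), heading N
t=1 spin(right) ⇒ at (0,3), heading E
t=2 arc(right, 1) ⇒ at (1,2), heading S
t=3 straight(1) ⇒ at (1,1), heading S
no other 3-command option fits: unique.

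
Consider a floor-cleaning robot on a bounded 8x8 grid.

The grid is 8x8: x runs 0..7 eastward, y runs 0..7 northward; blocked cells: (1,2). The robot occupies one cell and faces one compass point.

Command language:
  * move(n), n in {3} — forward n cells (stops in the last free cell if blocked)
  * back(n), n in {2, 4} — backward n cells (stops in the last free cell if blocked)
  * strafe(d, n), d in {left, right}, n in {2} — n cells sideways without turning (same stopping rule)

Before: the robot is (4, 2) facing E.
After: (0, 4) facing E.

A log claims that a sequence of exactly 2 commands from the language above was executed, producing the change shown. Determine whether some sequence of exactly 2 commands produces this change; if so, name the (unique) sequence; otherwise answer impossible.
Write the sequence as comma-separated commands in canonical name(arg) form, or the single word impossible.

strafe(left, 2), back(4)

key: still facing E at the end — nothing in the sequence rotates
begin: (4, 2) facing E
step 1 (strafe(left, 2)): (4, 4) facing E
step 2 (back(4)): (0, 4) facing E
all 25 alternatives checked — unique.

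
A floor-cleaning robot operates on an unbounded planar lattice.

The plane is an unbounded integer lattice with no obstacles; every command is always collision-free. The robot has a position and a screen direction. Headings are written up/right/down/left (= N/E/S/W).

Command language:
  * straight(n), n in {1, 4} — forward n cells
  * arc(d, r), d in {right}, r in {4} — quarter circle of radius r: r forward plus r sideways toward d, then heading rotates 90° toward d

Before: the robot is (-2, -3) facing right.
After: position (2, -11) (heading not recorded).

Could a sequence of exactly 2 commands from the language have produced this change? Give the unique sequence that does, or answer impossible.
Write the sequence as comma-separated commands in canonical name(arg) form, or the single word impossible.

key: order matters: swapping arc(right, 4) and straight(4) lands elsewhere
begin: (-2, -3) facing right
t=1 arc(right, 4) ⇒ (2, -7) facing down
t=2 straight(4) ⇒ (2, -11) facing down
all 9 alternatives checked — unique.

arc(right, 4), straight(4)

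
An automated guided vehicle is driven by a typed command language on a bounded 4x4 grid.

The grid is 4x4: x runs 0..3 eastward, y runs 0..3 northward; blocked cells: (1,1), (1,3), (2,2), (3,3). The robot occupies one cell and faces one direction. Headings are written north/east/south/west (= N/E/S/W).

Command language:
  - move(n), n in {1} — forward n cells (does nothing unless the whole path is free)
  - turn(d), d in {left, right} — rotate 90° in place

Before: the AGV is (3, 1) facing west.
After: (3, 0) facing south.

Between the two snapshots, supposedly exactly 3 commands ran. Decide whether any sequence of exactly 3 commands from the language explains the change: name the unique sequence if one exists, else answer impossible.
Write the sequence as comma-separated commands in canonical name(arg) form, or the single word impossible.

turn(left), move(1), move(1)

key: the second move(1) would leave the grid, so it does nothing
initial: (3, 1) facing west
1. turn(left) → (3, 1) facing south
2. move(1) → (3, 0) facing south
3. move(1) → (3, 0) facing south
uniquely the one of 27 3-step routes that fits.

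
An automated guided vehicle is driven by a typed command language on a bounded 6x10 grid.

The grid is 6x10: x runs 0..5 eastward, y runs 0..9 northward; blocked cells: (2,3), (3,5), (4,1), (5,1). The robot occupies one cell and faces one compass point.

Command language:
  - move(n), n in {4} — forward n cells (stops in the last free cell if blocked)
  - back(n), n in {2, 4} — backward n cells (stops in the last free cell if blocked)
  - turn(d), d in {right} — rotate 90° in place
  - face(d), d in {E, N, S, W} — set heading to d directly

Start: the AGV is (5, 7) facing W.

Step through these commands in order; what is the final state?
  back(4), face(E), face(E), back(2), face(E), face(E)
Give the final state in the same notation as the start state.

(3, 7) facing E

from: (5, 7) facing W
1. back(4) → (5, 7) facing W
2. face(E) → (5, 7) facing E
3. face(E) → (5, 7) facing E
4. back(2) → (3, 7) facing E
5. face(E) → (3, 7) facing E
6. face(E) → (3, 7) facing E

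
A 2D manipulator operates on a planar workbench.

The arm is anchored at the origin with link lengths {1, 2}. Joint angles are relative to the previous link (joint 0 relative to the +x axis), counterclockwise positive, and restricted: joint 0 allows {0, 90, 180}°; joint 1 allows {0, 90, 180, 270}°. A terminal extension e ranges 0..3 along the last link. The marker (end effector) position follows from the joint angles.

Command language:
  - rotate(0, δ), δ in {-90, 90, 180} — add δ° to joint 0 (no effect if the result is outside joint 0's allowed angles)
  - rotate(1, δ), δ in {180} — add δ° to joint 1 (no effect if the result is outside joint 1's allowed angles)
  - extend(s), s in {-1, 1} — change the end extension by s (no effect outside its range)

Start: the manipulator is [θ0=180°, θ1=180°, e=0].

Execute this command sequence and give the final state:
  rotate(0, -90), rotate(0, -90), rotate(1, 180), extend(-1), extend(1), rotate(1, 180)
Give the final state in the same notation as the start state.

[θ0=0°, θ1=180°, e=1]

initial: [θ0=180°, θ1=180°, e=0]
1. rotate(0, -90) → [θ0=90°, θ1=180°, e=0]
2. rotate(0, -90) → [θ0=0°, θ1=180°, e=0]
3. rotate(1, 180) → [θ0=0°, θ1=0°, e=0]
4. extend(-1) → [θ0=0°, θ1=0°, e=0]
5. extend(1) → [θ0=0°, θ1=0°, e=1]
6. rotate(1, 180) → [θ0=0°, θ1=180°, e=1]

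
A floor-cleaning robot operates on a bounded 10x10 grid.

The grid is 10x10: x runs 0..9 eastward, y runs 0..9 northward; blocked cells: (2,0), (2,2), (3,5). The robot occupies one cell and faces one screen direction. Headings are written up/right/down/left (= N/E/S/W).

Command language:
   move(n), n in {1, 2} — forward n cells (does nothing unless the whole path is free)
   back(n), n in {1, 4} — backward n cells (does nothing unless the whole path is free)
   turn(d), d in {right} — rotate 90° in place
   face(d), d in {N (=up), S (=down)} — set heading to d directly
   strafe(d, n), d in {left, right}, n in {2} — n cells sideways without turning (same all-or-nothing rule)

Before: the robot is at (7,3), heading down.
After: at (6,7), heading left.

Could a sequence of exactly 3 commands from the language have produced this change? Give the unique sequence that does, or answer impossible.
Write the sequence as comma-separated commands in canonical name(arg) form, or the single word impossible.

key: cell and facing (now W) both changed — the 3 commands mix motion and turning
t0: at (7,3), heading down
1. back(4) → at (7,7), heading down
2. turn(right) → at (7,7), heading left
3. move(1) → at (6,7), heading left
no other 3-command option fits: unique.

back(4), turn(right), move(1)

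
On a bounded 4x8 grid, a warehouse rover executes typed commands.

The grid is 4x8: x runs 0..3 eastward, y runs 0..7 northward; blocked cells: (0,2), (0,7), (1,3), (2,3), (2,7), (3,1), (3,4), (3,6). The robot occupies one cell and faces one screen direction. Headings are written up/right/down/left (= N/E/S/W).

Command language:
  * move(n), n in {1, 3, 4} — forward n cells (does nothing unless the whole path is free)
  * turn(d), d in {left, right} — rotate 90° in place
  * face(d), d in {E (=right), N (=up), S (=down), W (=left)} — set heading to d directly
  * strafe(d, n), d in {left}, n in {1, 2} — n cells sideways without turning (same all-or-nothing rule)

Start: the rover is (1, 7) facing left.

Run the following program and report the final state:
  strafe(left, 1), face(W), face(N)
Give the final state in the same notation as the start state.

(1, 6) facing up

begin: (1, 7) facing left
1. strafe(left, 1) → (1, 6) facing left
2. face(W) → (1, 6) facing left
3. face(N) → (1, 6) facing up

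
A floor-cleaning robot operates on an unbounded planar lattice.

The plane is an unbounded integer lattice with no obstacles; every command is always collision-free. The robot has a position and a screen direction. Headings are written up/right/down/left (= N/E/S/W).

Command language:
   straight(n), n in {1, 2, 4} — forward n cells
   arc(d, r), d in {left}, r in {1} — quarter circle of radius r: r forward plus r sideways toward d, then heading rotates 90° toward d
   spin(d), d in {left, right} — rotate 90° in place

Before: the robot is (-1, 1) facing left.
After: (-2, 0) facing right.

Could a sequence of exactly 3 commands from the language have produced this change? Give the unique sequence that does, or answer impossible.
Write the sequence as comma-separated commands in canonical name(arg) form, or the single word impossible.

key: order matters: swapping straight(2) and arc(left, 1) lands elsewhere
begin: (-1, 1) facing left
step 1 (straight(2)): (-3, 1) facing left
step 2 (spin(left)): (-3, 1) facing down
step 3 (arc(left, 1)): (-2, 0) facing right
no rival 3-sequence matches.

straight(2), spin(left), arc(left, 1)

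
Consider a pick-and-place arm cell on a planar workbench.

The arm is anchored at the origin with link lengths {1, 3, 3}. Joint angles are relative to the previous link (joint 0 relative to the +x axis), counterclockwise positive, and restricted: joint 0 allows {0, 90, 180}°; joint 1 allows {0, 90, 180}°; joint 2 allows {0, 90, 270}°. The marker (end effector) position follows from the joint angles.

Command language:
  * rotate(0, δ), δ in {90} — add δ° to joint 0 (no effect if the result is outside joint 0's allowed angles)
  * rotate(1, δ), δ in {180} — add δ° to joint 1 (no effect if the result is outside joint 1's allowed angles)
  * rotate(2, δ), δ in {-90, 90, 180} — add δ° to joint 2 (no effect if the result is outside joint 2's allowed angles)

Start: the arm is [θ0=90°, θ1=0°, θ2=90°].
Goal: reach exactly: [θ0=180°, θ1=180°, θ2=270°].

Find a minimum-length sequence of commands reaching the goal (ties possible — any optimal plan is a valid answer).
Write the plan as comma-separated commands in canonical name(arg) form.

rotate(0, 90), rotate(2, 180), rotate(1, 180)

initial: [θ0=90°, θ1=0°, θ2=90°]
1. rotate(0, 90) → [θ0=180°, θ1=0°, θ2=90°]
2. rotate(2, 180) → [θ0=180°, θ1=0°, θ2=270°]
3. rotate(1, 180) → [θ0=180°, θ1=180°, θ2=270°]
shorter routes all fall short; 3 is best.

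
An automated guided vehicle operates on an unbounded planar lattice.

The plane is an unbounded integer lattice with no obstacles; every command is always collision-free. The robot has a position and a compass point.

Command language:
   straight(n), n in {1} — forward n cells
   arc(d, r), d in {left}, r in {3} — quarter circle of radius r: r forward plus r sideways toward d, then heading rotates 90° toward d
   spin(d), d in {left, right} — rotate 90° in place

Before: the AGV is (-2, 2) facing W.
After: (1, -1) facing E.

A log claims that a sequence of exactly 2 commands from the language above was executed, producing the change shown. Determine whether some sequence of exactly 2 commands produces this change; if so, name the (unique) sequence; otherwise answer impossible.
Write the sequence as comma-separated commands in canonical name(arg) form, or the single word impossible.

key: order matters: swapping spin(left) and arc(left, 3) lands elsewhere
initial: (-2, 2) facing W
[1] after spin(left): (-2, 2) facing S
[2] after arc(left, 3): (1, -1) facing E
uniquely the one of 16 2-step routes that fits.

spin(left), arc(left, 3)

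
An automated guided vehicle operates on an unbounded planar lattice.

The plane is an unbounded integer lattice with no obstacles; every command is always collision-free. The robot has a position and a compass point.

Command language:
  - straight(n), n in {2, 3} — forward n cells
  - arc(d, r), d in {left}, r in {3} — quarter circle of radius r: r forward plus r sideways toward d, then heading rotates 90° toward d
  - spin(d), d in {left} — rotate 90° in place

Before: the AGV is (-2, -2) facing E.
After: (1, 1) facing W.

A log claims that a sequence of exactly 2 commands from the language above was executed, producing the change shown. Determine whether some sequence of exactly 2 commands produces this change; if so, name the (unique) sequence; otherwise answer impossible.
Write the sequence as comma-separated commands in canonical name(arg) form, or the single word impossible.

arc(left, 3), spin(left)

key: running spin(left) before arc(left, 3) would end elsewhere — order is forced
initial: (-2, -2) facing E
step 1 (arc(left, 3)): (1, 1) facing N
step 2 (spin(left)): (1, 1) facing W
no other 2-command option fits: unique.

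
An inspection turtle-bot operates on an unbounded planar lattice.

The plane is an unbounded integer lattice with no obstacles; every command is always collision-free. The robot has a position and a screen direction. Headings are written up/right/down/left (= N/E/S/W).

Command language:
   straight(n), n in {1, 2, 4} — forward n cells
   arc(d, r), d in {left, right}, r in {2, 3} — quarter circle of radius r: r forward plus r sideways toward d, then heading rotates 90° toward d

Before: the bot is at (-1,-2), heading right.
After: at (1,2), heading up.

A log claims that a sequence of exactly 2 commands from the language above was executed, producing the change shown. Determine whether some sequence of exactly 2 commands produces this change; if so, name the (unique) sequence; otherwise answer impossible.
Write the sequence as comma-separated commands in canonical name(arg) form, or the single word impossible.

arc(left, 2), straight(2)

key: running straight(2) before arc(left, 2) would end elsewhere — order is forced
begin: at (-1,-2), heading right
1. arc(left, 2) → at (1,0), heading up
2. straight(2) → at (1,2), heading up
all 49 alternatives checked — unique.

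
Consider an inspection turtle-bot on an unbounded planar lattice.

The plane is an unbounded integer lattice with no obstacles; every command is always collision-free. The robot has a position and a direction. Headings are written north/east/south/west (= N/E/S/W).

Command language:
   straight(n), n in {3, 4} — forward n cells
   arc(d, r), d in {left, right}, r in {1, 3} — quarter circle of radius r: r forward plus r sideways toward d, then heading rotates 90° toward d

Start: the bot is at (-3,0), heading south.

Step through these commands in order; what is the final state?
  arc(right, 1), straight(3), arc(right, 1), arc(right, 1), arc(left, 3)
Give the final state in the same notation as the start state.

at (-4,4), heading north

from: at (-3,0), heading south
[1] after arc(right, 1): at (-4,-1), heading west
[2] after straight(3): at (-7,-1), heading west
[3] after arc(right, 1): at (-8,0), heading north
[4] after arc(right, 1): at (-7,1), heading east
[5] after arc(left, 3): at (-4,4), heading north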